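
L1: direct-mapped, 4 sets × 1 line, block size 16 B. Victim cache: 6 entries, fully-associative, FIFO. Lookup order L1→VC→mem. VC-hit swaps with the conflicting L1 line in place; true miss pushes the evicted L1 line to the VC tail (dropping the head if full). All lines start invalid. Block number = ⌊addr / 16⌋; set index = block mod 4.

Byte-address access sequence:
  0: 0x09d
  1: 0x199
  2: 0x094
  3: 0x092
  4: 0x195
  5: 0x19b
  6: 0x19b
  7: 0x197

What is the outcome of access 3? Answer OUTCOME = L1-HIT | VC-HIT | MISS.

0: 0x9d (blk 9, set 1) → MISS  vc=[]
1: 0x199 (blk 25, set 1) → MISS  vc=[9]
2: 0x94 (blk 9, set 1) → VC-HIT  vc=[25]
3: 0x92 (blk 9, set 1) → L1-HIT  vc=[25]
4: 0x195 (blk 25, set 1) → VC-HIT  vc=[9]
5: 0x19b (blk 25, set 1) → L1-HIT  vc=[9]
6: 0x19b (blk 25, set 1) → L1-HIT  vc=[9]
7: 0x197 (blk 25, set 1) → L1-HIT  vc=[9]

OUTCOME = L1-HIT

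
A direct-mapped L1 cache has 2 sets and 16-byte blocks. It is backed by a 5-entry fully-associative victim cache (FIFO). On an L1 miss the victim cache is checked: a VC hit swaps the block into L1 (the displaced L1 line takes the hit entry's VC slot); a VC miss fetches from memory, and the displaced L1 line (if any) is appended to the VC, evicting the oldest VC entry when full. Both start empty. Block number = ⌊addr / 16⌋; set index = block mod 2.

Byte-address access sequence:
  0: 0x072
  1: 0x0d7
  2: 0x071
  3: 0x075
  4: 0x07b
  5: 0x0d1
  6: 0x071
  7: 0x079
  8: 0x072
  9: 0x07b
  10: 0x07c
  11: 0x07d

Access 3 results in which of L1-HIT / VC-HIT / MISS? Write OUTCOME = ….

OUTCOME = L1-HIT

0: 0x72 (blk 7, set 1) → MISS  vc=[]
1: 0xd7 (blk 13, set 1) → MISS  vc=[7]
2: 0x71 (blk 7, set 1) → VC-HIT  vc=[13]
3: 0x75 (blk 7, set 1) → L1-HIT  vc=[13]
4: 0x7b (blk 7, set 1) → L1-HIT  vc=[13]
5: 0xd1 (blk 13, set 1) → VC-HIT  vc=[7]
6: 0x71 (blk 7, set 1) → VC-HIT  vc=[13]
7: 0x79 (blk 7, set 1) → L1-HIT  vc=[13]
8: 0x72 (blk 7, set 1) → L1-HIT  vc=[13]
9: 0x7b (blk 7, set 1) → L1-HIT  vc=[13]
10: 0x7c (blk 7, set 1) → L1-HIT  vc=[13]
11: 0x7d (blk 7, set 1) → L1-HIT  vc=[13]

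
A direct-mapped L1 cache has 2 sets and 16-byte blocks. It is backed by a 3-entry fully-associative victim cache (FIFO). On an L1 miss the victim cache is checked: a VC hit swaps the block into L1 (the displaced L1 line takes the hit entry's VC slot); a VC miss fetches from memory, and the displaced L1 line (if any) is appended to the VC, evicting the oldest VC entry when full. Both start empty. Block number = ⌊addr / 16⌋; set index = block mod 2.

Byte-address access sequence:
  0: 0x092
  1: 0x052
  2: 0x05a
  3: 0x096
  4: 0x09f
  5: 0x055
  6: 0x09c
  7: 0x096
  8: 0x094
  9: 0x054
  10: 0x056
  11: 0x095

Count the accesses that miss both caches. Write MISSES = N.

MISSES = 2

#0 0x92→b9/s1 MISS; vc=[]
#1 0x52→b5/s1 MISS; vc=[9]
#2 0x5a→b5/s1 L1-HIT; vc=[9]
#3 0x96→b9/s1 VC-HIT; vc=[5]
#4 0x9f→b9/s1 L1-HIT; vc=[5]
#5 0x55→b5/s1 VC-HIT; vc=[9]
#6 0x9c→b9/s1 VC-HIT; vc=[5]
#7 0x96→b9/s1 L1-HIT; vc=[5]
#8 0x94→b9/s1 L1-HIT; vc=[5]
#9 0x54→b5/s1 VC-HIT; vc=[9]
#10 0x56→b5/s1 L1-HIT; vc=[9]
#11 0x95→b9/s1 VC-HIT; vc=[5]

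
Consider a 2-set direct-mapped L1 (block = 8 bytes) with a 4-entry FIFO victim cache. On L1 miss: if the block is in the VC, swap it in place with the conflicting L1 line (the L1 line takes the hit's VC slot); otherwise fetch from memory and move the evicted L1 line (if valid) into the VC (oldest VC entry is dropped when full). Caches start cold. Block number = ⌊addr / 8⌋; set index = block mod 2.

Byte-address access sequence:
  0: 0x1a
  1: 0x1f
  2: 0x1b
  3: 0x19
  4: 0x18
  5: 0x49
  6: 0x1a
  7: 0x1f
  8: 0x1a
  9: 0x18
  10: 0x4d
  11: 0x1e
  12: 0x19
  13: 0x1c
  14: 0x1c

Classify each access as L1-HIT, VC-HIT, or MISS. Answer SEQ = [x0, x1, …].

0: 0x1a (blk 3, set 1) → MISS  vc=[]
1: 0x1f (blk 3, set 1) → L1-HIT  vc=[]
2: 0x1b (blk 3, set 1) → L1-HIT  vc=[]
3: 0x19 (blk 3, set 1) → L1-HIT  vc=[]
4: 0x18 (blk 3, set 1) → L1-HIT  vc=[]
5: 0x49 (blk 9, set 1) → MISS  vc=[3]
6: 0x1a (blk 3, set 1) → VC-HIT  vc=[9]
7: 0x1f (blk 3, set 1) → L1-HIT  vc=[9]
8: 0x1a (blk 3, set 1) → L1-HIT  vc=[9]
9: 0x18 (blk 3, set 1) → L1-HIT  vc=[9]
10: 0x4d (blk 9, set 1) → VC-HIT  vc=[3]
11: 0x1e (blk 3, set 1) → VC-HIT  vc=[9]
12: 0x19 (blk 3, set 1) → L1-HIT  vc=[9]
13: 0x1c (blk 3, set 1) → L1-HIT  vc=[9]
14: 0x1c (blk 3, set 1) → L1-HIT  vc=[9]

SEQ = [MISS, L1-HIT, L1-HIT, L1-HIT, L1-HIT, MISS, VC-HIT, L1-HIT, L1-HIT, L1-HIT, VC-HIT, VC-HIT, L1-HIT, L1-HIT, L1-HIT]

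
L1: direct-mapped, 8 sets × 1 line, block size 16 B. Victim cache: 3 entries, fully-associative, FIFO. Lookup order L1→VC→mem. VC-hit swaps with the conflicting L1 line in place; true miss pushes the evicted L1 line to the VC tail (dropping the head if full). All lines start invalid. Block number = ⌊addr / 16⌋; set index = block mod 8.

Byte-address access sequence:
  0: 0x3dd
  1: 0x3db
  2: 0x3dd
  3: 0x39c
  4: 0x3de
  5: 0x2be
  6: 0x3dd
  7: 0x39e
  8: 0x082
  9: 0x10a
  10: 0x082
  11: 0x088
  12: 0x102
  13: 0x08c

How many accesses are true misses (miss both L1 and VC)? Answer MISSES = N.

MISSES = 5

#0 0x3dd→b61/s5 MISS; vc=[]
#1 0x3db→b61/s5 L1-HIT; vc=[]
#2 0x3dd→b61/s5 L1-HIT; vc=[]
#3 0x39c→b57/s1 MISS; vc=[]
#4 0x3de→b61/s5 L1-HIT; vc=[]
#5 0x2be→b43/s3 MISS; vc=[]
#6 0x3dd→b61/s5 L1-HIT; vc=[]
#7 0x39e→b57/s1 L1-HIT; vc=[]
#8 0x82→b8/s0 MISS; vc=[]
#9 0x10a→b16/s0 MISS; vc=[8]
#10 0x82→b8/s0 VC-HIT; vc=[16]
#11 0x88→b8/s0 L1-HIT; vc=[16]
#12 0x102→b16/s0 VC-HIT; vc=[8]
#13 0x8c→b8/s0 VC-HIT; vc=[16]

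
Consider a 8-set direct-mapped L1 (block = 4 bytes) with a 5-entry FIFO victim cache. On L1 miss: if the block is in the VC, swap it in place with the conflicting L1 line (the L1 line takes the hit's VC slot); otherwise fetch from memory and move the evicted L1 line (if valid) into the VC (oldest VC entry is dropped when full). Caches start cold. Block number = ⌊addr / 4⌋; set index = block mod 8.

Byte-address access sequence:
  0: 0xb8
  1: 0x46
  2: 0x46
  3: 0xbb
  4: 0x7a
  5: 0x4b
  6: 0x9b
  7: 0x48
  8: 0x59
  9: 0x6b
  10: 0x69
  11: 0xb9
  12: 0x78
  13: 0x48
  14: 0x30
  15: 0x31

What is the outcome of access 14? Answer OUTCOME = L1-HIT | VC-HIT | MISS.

#0 0xb8→b46/s6 MISS; vc=[]
#1 0x46→b17/s1 MISS; vc=[]
#2 0x46→b17/s1 L1-HIT; vc=[]
#3 0xbb→b46/s6 L1-HIT; vc=[]
#4 0x7a→b30/s6 MISS; vc=[46]
#5 0x4b→b18/s2 MISS; vc=[46]
#6 0x9b→b38/s6 MISS; vc=[46,30]
#7 0x48→b18/s2 L1-HIT; vc=[46,30]
#8 0x59→b22/s6 MISS; vc=[46,30,38]
#9 0x6b→b26/s2 MISS; vc=[46,30,38,18]
#10 0x69→b26/s2 L1-HIT; vc=[46,30,38,18]
#11 0xb9→b46/s6 VC-HIT; vc=[22,30,38,18]
#12 0x78→b30/s6 VC-HIT; vc=[22,46,38,18]
#13 0x48→b18/s2 VC-HIT; vc=[22,46,38,26]
#14 0x30→b12/s4 MISS; vc=[22,46,38,26]
#15 0x31→b12/s4 L1-HIT; vc=[22,46,38,26]

OUTCOME = MISS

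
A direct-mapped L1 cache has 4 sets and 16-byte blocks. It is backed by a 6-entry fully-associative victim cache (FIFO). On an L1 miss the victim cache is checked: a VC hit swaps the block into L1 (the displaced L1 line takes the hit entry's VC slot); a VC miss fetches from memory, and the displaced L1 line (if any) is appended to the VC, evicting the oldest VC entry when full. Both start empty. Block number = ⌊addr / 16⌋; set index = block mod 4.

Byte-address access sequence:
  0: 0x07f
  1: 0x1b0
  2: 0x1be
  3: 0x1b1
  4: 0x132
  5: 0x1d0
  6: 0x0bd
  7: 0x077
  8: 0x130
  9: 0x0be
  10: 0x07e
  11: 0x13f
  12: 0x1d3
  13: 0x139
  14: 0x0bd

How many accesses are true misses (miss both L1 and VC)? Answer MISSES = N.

MISSES = 5

0: 0x7f (blk 7, set 3) → MISS  vc=[]
1: 0x1b0 (blk 27, set 3) → MISS  vc=[7]
2: 0x1be (blk 27, set 3) → L1-HIT  vc=[7]
3: 0x1b1 (blk 27, set 3) → L1-HIT  vc=[7]
4: 0x132 (blk 19, set 3) → MISS  vc=[7, 27]
5: 0x1d0 (blk 29, set 1) → MISS  vc=[7, 27]
6: 0xbd (blk 11, set 3) → MISS  vc=[7, 27, 19]
7: 0x77 (blk 7, set 3) → VC-HIT  vc=[11, 27, 19]
8: 0x130 (blk 19, set 3) → VC-HIT  vc=[11, 27, 7]
9: 0xbe (blk 11, set 3) → VC-HIT  vc=[19, 27, 7]
10: 0x7e (blk 7, set 3) → VC-HIT  vc=[19, 27, 11]
11: 0x13f (blk 19, set 3) → VC-HIT  vc=[7, 27, 11]
12: 0x1d3 (blk 29, set 1) → L1-HIT  vc=[7, 27, 11]
13: 0x139 (blk 19, set 3) → L1-HIT  vc=[7, 27, 11]
14: 0xbd (blk 11, set 3) → VC-HIT  vc=[7, 27, 19]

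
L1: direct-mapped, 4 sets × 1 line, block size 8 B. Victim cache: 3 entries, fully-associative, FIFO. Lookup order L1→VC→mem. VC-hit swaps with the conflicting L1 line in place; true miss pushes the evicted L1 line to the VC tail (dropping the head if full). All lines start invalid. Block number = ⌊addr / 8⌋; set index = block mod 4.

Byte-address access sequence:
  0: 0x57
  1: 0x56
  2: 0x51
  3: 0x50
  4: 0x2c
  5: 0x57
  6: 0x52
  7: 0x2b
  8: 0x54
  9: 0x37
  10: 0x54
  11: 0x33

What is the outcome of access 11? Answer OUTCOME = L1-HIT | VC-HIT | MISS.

OUTCOME = VC-HIT

0: 0x57 (blk 10, set 2) → MISS  vc=[]
1: 0x56 (blk 10, set 2) → L1-HIT  vc=[]
2: 0x51 (blk 10, set 2) → L1-HIT  vc=[]
3: 0x50 (blk 10, set 2) → L1-HIT  vc=[]
4: 0x2c (blk 5, set 1) → MISS  vc=[]
5: 0x57 (blk 10, set 2) → L1-HIT  vc=[]
6: 0x52 (blk 10, set 2) → L1-HIT  vc=[]
7: 0x2b (blk 5, set 1) → L1-HIT  vc=[]
8: 0x54 (blk 10, set 2) → L1-HIT  vc=[]
9: 0x37 (blk 6, set 2) → MISS  vc=[10]
10: 0x54 (blk 10, set 2) → VC-HIT  vc=[6]
11: 0x33 (blk 6, set 2) → VC-HIT  vc=[10]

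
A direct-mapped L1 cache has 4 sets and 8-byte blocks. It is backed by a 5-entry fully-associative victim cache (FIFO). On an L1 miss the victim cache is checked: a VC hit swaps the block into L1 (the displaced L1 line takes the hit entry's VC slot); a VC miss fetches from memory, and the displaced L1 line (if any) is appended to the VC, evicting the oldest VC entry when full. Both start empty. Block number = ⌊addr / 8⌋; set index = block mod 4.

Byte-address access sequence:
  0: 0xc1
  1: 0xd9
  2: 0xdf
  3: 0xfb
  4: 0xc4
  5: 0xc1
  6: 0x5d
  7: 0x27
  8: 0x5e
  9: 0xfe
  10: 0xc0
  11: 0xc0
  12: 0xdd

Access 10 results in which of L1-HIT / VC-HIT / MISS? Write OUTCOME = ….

#0 0xc1→b24/s0 MISS; vc=[]
#1 0xd9→b27/s3 MISS; vc=[]
#2 0xdf→b27/s3 L1-HIT; vc=[]
#3 0xfb→b31/s3 MISS; vc=[27]
#4 0xc4→b24/s0 L1-HIT; vc=[27]
#5 0xc1→b24/s0 L1-HIT; vc=[27]
#6 0x5d→b11/s3 MISS; vc=[27,31]
#7 0x27→b4/s0 MISS; vc=[27,31,24]
#8 0x5e→b11/s3 L1-HIT; vc=[27,31,24]
#9 0xfe→b31/s3 VC-HIT; vc=[27,11,24]
#10 0xc0→b24/s0 VC-HIT; vc=[27,11,4]
#11 0xc0→b24/s0 L1-HIT; vc=[27,11,4]
#12 0xdd→b27/s3 VC-HIT; vc=[31,11,4]

OUTCOME = VC-HIT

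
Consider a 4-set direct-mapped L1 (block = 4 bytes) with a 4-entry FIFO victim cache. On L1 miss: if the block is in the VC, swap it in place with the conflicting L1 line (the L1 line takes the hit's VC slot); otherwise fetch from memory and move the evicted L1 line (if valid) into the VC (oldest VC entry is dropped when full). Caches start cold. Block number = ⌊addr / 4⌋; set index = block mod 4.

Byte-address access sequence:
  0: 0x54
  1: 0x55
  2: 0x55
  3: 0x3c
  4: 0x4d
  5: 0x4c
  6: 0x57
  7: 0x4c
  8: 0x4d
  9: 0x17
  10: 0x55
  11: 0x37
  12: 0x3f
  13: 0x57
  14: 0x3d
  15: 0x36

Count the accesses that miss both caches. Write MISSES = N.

0: 0x54 (blk 21, set 1) → MISS  vc=[]
1: 0x55 (blk 21, set 1) → L1-HIT  vc=[]
2: 0x55 (blk 21, set 1) → L1-HIT  vc=[]
3: 0x3c (blk 15, set 3) → MISS  vc=[]
4: 0x4d (blk 19, set 3) → MISS  vc=[15]
5: 0x4c (blk 19, set 3) → L1-HIT  vc=[15]
6: 0x57 (blk 21, set 1) → L1-HIT  vc=[15]
7: 0x4c (blk 19, set 3) → L1-HIT  vc=[15]
8: 0x4d (blk 19, set 3) → L1-HIT  vc=[15]
9: 0x17 (blk 5, set 1) → MISS  vc=[15, 21]
10: 0x55 (blk 21, set 1) → VC-HIT  vc=[15, 5]
11: 0x37 (blk 13, set 1) → MISS  vc=[15, 5, 21]
12: 0x3f (blk 15, set 3) → VC-HIT  vc=[19, 5, 21]
13: 0x57 (blk 21, set 1) → VC-HIT  vc=[19, 5, 13]
14: 0x3d (blk 15, set 3) → L1-HIT  vc=[19, 5, 13]
15: 0x36 (blk 13, set 1) → VC-HIT  vc=[19, 5, 21]

MISSES = 5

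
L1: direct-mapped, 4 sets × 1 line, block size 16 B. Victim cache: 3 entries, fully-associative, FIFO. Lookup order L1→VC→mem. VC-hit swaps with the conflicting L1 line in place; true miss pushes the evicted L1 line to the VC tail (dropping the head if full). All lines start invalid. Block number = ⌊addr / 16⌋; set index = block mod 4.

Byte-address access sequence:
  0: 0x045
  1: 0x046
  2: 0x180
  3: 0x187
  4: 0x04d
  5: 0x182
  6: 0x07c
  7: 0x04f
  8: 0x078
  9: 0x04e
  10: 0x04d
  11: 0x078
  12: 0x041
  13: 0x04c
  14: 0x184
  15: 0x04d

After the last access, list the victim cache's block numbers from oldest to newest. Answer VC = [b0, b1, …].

VC = [24]

0: 0x45 (blk 4, set 0) → MISS  vc=[]
1: 0x46 (blk 4, set 0) → L1-HIT  vc=[]
2: 0x180 (blk 24, set 0) → MISS  vc=[4]
3: 0x187 (blk 24, set 0) → L1-HIT  vc=[4]
4: 0x4d (blk 4, set 0) → VC-HIT  vc=[24]
5: 0x182 (blk 24, set 0) → VC-HIT  vc=[4]
6: 0x7c (blk 7, set 3) → MISS  vc=[4]
7: 0x4f (blk 4, set 0) → VC-HIT  vc=[24]
8: 0x78 (blk 7, set 3) → L1-HIT  vc=[24]
9: 0x4e (blk 4, set 0) → L1-HIT  vc=[24]
10: 0x4d (blk 4, set 0) → L1-HIT  vc=[24]
11: 0x78 (blk 7, set 3) → L1-HIT  vc=[24]
12: 0x41 (blk 4, set 0) → L1-HIT  vc=[24]
13: 0x4c (blk 4, set 0) → L1-HIT  vc=[24]
14: 0x184 (blk 24, set 0) → VC-HIT  vc=[4]
15: 0x4d (blk 4, set 0) → VC-HIT  vc=[24]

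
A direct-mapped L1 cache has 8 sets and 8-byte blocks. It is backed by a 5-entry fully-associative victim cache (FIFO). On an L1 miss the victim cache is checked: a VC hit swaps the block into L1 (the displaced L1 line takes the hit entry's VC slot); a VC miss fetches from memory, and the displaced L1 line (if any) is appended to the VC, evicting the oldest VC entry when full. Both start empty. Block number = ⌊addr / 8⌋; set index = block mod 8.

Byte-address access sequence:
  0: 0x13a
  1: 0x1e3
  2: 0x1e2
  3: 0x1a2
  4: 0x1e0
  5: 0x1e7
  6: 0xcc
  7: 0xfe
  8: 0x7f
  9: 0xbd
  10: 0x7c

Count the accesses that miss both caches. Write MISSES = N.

MISSES = 7

#0 0x13a→b39/s7 MISS; vc=[]
#1 0x1e3→b60/s4 MISS; vc=[]
#2 0x1e2→b60/s4 L1-HIT; vc=[]
#3 0x1a2→b52/s4 MISS; vc=[60]
#4 0x1e0→b60/s4 VC-HIT; vc=[52]
#5 0x1e7→b60/s4 L1-HIT; vc=[52]
#6 0xcc→b25/s1 MISS; vc=[52]
#7 0xfe→b31/s7 MISS; vc=[52,39]
#8 0x7f→b15/s7 MISS; vc=[52,39,31]
#9 0xbd→b23/s7 MISS; vc=[52,39,31,15]
#10 0x7c→b15/s7 VC-HIT; vc=[52,39,31,23]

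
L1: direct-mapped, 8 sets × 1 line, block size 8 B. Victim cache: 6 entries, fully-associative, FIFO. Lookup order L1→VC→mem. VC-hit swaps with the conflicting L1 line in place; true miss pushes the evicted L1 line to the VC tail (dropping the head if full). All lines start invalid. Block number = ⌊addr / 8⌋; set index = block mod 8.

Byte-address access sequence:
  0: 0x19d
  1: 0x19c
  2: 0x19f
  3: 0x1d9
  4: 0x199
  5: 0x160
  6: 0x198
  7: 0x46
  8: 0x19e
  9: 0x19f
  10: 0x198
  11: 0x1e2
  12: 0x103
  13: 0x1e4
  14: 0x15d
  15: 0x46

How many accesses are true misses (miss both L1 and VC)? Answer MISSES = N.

MISSES = 7

#0 0x19d→b51/s3 MISS; vc=[]
#1 0x19c→b51/s3 L1-HIT; vc=[]
#2 0x19f→b51/s3 L1-HIT; vc=[]
#3 0x1d9→b59/s3 MISS; vc=[51]
#4 0x199→b51/s3 VC-HIT; vc=[59]
#5 0x160→b44/s4 MISS; vc=[59]
#6 0x198→b51/s3 L1-HIT; vc=[59]
#7 0x46→b8/s0 MISS; vc=[59]
#8 0x19e→b51/s3 L1-HIT; vc=[59]
#9 0x19f→b51/s3 L1-HIT; vc=[59]
#10 0x198→b51/s3 L1-HIT; vc=[59]
#11 0x1e2→b60/s4 MISS; vc=[59,44]
#12 0x103→b32/s0 MISS; vc=[59,44,8]
#13 0x1e4→b60/s4 L1-HIT; vc=[59,44,8]
#14 0x15d→b43/s3 MISS; vc=[59,44,8,51]
#15 0x46→b8/s0 VC-HIT; vc=[59,44,32,51]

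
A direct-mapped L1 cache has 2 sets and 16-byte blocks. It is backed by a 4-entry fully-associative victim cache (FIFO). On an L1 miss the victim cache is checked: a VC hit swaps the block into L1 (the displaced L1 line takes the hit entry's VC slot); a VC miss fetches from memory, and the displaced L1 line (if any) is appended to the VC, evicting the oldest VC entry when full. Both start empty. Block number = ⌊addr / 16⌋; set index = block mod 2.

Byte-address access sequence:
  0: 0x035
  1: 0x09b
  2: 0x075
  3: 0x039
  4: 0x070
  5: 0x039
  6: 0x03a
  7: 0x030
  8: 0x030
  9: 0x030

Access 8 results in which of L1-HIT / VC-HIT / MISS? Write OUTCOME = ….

OUTCOME = L1-HIT

#0 0x35→b3/s1 MISS; vc=[]
#1 0x9b→b9/s1 MISS; vc=[3]
#2 0x75→b7/s1 MISS; vc=[3,9]
#3 0x39→b3/s1 VC-HIT; vc=[7,9]
#4 0x70→b7/s1 VC-HIT; vc=[3,9]
#5 0x39→b3/s1 VC-HIT; vc=[7,9]
#6 0x3a→b3/s1 L1-HIT; vc=[7,9]
#7 0x30→b3/s1 L1-HIT; vc=[7,9]
#8 0x30→b3/s1 L1-HIT; vc=[7,9]
#9 0x30→b3/s1 L1-HIT; vc=[7,9]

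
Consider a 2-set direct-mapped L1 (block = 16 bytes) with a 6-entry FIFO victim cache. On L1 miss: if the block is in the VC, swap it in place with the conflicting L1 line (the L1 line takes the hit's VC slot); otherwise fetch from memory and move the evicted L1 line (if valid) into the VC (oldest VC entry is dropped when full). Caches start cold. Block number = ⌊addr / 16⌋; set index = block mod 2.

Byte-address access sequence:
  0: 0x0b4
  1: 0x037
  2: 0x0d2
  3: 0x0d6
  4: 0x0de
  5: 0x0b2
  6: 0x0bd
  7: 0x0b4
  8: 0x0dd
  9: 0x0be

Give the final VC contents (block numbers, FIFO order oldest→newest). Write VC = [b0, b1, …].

VC = [13, 3]

  [0] addr=0xb4 blk=11 s=1: MISS | VC []
  [1] addr=0x37 blk=3 s=1: MISS | VC [11]
  [2] addr=0xd2 blk=13 s=1: MISS | VC [11, 3]
  [3] addr=0xd6 blk=13 s=1: L1-HIT | VC [11, 3]
  [4] addr=0xde blk=13 s=1: L1-HIT | VC [11, 3]
  [5] addr=0xb2 blk=11 s=1: VC-HIT | VC [13, 3]
  [6] addr=0xbd blk=11 s=1: L1-HIT | VC [13, 3]
  [7] addr=0xb4 blk=11 s=1: L1-HIT | VC [13, 3]
  [8] addr=0xdd blk=13 s=1: VC-HIT | VC [11, 3]
  [9] addr=0xbe blk=11 s=1: VC-HIT | VC [13, 3]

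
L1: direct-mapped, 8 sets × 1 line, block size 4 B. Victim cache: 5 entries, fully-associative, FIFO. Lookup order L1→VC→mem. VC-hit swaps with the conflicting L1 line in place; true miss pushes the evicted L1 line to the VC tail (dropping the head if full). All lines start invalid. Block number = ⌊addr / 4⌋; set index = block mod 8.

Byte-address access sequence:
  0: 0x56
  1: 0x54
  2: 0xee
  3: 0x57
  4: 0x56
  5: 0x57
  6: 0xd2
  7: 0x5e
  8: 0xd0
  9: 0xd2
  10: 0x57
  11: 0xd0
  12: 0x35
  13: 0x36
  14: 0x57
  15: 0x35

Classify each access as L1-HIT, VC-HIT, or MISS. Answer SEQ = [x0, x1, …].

SEQ = [MISS, L1-HIT, MISS, L1-HIT, L1-HIT, L1-HIT, MISS, MISS, L1-HIT, L1-HIT, L1-HIT, L1-HIT, MISS, L1-HIT, VC-HIT, VC-HIT]

  [0] addr=0x56 blk=21 s=5: MISS | VC []
  [1] addr=0x54 blk=21 s=5: L1-HIT | VC []
  [2] addr=0xee blk=59 s=3: MISS | VC []
  [3] addr=0x57 blk=21 s=5: L1-HIT | VC []
  [4] addr=0x56 blk=21 s=5: L1-HIT | VC []
  [5] addr=0x57 blk=21 s=5: L1-HIT | VC []
  [6] addr=0xd2 blk=52 s=4: MISS | VC []
  [7] addr=0x5e blk=23 s=7: MISS | VC []
  [8] addr=0xd0 blk=52 s=4: L1-HIT | VC []
  [9] addr=0xd2 blk=52 s=4: L1-HIT | VC []
  [10] addr=0x57 blk=21 s=5: L1-HIT | VC []
  [11] addr=0xd0 blk=52 s=4: L1-HIT | VC []
  [12] addr=0x35 blk=13 s=5: MISS | VC [21]
  [13] addr=0x36 blk=13 s=5: L1-HIT | VC [21]
  [14] addr=0x57 blk=21 s=5: VC-HIT | VC [13]
  [15] addr=0x35 blk=13 s=5: VC-HIT | VC [21]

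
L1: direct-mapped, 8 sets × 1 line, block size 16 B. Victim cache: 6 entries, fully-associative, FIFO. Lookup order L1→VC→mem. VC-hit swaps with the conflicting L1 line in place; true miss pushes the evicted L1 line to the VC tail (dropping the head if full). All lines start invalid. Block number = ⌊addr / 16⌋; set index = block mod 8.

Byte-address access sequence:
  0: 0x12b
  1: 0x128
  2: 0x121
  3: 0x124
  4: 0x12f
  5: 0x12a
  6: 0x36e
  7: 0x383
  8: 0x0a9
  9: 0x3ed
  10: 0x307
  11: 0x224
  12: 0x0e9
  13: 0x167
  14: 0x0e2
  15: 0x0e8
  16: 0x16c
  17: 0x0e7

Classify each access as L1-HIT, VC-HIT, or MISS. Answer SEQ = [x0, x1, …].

SEQ = [MISS, L1-HIT, L1-HIT, L1-HIT, L1-HIT, L1-HIT, MISS, MISS, MISS, MISS, MISS, MISS, MISS, MISS, VC-HIT, L1-HIT, VC-HIT, VC-HIT]

  [0] addr=0x12b blk=18 s=2: MISS | VC []
  [1] addr=0x128 blk=18 s=2: L1-HIT | VC []
  [2] addr=0x121 blk=18 s=2: L1-HIT | VC []
  [3] addr=0x124 blk=18 s=2: L1-HIT | VC []
  [4] addr=0x12f blk=18 s=2: L1-HIT | VC []
  [5] addr=0x12a blk=18 s=2: L1-HIT | VC []
  [6] addr=0x36e blk=54 s=6: MISS | VC []
  [7] addr=0x383 blk=56 s=0: MISS | VC []
  [8] addr=0xa9 blk=10 s=2: MISS | VC [18]
  [9] addr=0x3ed blk=62 s=6: MISS | VC [18, 54]
  [10] addr=0x307 blk=48 s=0: MISS | VC [18, 54, 56]
  [11] addr=0x224 blk=34 s=2: MISS | VC [18, 54, 56, 10]
  [12] addr=0xe9 blk=14 s=6: MISS | VC [18, 54, 56, 10, 62]
  [13] addr=0x167 blk=22 s=6: MISS | VC [18, 54, 56, 10, 62, 14]
  [14] addr=0xe2 blk=14 s=6: VC-HIT | VC [18, 54, 56, 10, 62, 22]
  [15] addr=0xe8 blk=14 s=6: L1-HIT | VC [18, 54, 56, 10, 62, 22]
  [16] addr=0x16c blk=22 s=6: VC-HIT | VC [18, 54, 56, 10, 62, 14]
  [17] addr=0xe7 blk=14 s=6: VC-HIT | VC [18, 54, 56, 10, 62, 22]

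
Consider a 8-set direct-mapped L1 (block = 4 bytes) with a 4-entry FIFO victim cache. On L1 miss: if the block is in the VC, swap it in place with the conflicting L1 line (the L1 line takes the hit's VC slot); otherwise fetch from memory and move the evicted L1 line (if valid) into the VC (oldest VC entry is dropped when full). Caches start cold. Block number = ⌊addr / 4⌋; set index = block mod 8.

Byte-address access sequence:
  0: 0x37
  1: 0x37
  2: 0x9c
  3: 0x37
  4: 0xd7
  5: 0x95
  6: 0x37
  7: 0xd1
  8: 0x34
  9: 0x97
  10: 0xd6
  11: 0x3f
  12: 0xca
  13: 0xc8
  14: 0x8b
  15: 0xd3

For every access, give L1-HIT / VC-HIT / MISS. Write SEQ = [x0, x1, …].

SEQ = [MISS, L1-HIT, MISS, L1-HIT, MISS, MISS, VC-HIT, MISS, L1-HIT, VC-HIT, VC-HIT, MISS, MISS, L1-HIT, MISS, L1-HIT]

  [0] addr=0x37 blk=13 s=5: MISS | VC []
  [1] addr=0x37 blk=13 s=5: L1-HIT | VC []
  [2] addr=0x9c blk=39 s=7: MISS | VC []
  [3] addr=0x37 blk=13 s=5: L1-HIT | VC []
  [4] addr=0xd7 blk=53 s=5: MISS | VC [13]
  [5] addr=0x95 blk=37 s=5: MISS | VC [13, 53]
  [6] addr=0x37 blk=13 s=5: VC-HIT | VC [37, 53]
  [7] addr=0xd1 blk=52 s=4: MISS | VC [37, 53]
  [8] addr=0x34 blk=13 s=5: L1-HIT | VC [37, 53]
  [9] addr=0x97 blk=37 s=5: VC-HIT | VC [13, 53]
  [10] addr=0xd6 blk=53 s=5: VC-HIT | VC [13, 37]
  [11] addr=0x3f blk=15 s=7: MISS | VC [13, 37, 39]
  [12] addr=0xca blk=50 s=2: MISS | VC [13, 37, 39]
  [13] addr=0xc8 blk=50 s=2: L1-HIT | VC [13, 37, 39]
  [14] addr=0x8b blk=34 s=2: MISS | VC [13, 37, 39, 50]
  [15] addr=0xd3 blk=52 s=4: L1-HIT | VC [13, 37, 39, 50]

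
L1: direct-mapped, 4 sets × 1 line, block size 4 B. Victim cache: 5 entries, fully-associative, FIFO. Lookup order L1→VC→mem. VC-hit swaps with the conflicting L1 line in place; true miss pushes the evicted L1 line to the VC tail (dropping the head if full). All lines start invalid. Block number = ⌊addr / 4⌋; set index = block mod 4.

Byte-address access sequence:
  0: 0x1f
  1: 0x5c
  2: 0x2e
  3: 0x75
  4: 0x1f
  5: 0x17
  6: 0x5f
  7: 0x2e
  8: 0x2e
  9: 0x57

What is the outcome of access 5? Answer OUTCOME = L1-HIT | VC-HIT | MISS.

#0 0x1f→b7/s3 MISS; vc=[]
#1 0x5c→b23/s3 MISS; vc=[7]
#2 0x2e→b11/s3 MISS; vc=[7,23]
#3 0x75→b29/s1 MISS; vc=[7,23]
#4 0x1f→b7/s3 VC-HIT; vc=[11,23]
#5 0x17→b5/s1 MISS; vc=[11,23,29]
#6 0x5f→b23/s3 VC-HIT; vc=[11,7,29]
#7 0x2e→b11/s3 VC-HIT; vc=[23,7,29]
#8 0x2e→b11/s3 L1-HIT; vc=[23,7,29]
#9 0x57→b21/s1 MISS; vc=[23,7,29,5]

OUTCOME = MISS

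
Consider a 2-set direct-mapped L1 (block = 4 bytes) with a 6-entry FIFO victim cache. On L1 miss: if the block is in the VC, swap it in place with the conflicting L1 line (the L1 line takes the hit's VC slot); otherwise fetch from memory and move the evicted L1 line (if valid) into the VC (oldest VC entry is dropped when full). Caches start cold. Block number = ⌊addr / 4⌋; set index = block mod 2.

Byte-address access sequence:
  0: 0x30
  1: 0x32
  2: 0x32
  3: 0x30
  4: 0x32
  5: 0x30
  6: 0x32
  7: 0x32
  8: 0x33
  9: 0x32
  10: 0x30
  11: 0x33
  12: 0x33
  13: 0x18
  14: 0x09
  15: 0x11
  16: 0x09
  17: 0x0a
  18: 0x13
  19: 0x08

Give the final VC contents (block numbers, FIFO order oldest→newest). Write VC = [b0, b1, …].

VC = [12, 6, 4]

0: 0x30 (blk 12, set 0) → MISS  vc=[]
1: 0x32 (blk 12, set 0) → L1-HIT  vc=[]
2: 0x32 (blk 12, set 0) → L1-HIT  vc=[]
3: 0x30 (blk 12, set 0) → L1-HIT  vc=[]
4: 0x32 (blk 12, set 0) → L1-HIT  vc=[]
5: 0x30 (blk 12, set 0) → L1-HIT  vc=[]
6: 0x32 (blk 12, set 0) → L1-HIT  vc=[]
7: 0x32 (blk 12, set 0) → L1-HIT  vc=[]
8: 0x33 (blk 12, set 0) → L1-HIT  vc=[]
9: 0x32 (blk 12, set 0) → L1-HIT  vc=[]
10: 0x30 (blk 12, set 0) → L1-HIT  vc=[]
11: 0x33 (blk 12, set 0) → L1-HIT  vc=[]
12: 0x33 (blk 12, set 0) → L1-HIT  vc=[]
13: 0x18 (blk 6, set 0) → MISS  vc=[12]
14: 0x9 (blk 2, set 0) → MISS  vc=[12, 6]
15: 0x11 (blk 4, set 0) → MISS  vc=[12, 6, 2]
16: 0x9 (blk 2, set 0) → VC-HIT  vc=[12, 6, 4]
17: 0xa (blk 2, set 0) → L1-HIT  vc=[12, 6, 4]
18: 0x13 (blk 4, set 0) → VC-HIT  vc=[12, 6, 2]
19: 0x8 (blk 2, set 0) → VC-HIT  vc=[12, 6, 4]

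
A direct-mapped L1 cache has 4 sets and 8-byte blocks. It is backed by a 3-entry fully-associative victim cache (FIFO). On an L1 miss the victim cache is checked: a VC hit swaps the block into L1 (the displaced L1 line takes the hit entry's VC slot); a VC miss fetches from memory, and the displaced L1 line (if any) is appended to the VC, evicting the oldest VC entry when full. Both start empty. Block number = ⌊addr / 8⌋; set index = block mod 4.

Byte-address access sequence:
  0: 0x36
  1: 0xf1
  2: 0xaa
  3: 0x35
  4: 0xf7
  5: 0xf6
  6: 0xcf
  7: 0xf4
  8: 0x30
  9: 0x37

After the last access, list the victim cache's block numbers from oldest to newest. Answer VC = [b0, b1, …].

#0 0x36→b6/s2 MISS; vc=[]
#1 0xf1→b30/s2 MISS; vc=[6]
#2 0xaa→b21/s1 MISS; vc=[6]
#3 0x35→b6/s2 VC-HIT; vc=[30]
#4 0xf7→b30/s2 VC-HIT; vc=[6]
#5 0xf6→b30/s2 L1-HIT; vc=[6]
#6 0xcf→b25/s1 MISS; vc=[6,21]
#7 0xf4→b30/s2 L1-HIT; vc=[6,21]
#8 0x30→b6/s2 VC-HIT; vc=[30,21]
#9 0x37→b6/s2 L1-HIT; vc=[30,21]

VC = [30, 21]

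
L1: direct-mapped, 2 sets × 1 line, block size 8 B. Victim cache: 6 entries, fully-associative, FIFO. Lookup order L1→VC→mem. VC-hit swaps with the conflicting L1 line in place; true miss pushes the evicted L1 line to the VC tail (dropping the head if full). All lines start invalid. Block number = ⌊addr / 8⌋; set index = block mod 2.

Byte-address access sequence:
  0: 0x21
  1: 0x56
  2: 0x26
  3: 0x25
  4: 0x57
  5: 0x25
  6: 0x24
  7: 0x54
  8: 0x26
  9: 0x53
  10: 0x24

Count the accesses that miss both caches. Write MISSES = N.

#0 0x21→b4/s0 MISS; vc=[]
#1 0x56→b10/s0 MISS; vc=[4]
#2 0x26→b4/s0 VC-HIT; vc=[10]
#3 0x25→b4/s0 L1-HIT; vc=[10]
#4 0x57→b10/s0 VC-HIT; vc=[4]
#5 0x25→b4/s0 VC-HIT; vc=[10]
#6 0x24→b4/s0 L1-HIT; vc=[10]
#7 0x54→b10/s0 VC-HIT; vc=[4]
#8 0x26→b4/s0 VC-HIT; vc=[10]
#9 0x53→b10/s0 VC-HIT; vc=[4]
#10 0x24→b4/s0 VC-HIT; vc=[10]

MISSES = 2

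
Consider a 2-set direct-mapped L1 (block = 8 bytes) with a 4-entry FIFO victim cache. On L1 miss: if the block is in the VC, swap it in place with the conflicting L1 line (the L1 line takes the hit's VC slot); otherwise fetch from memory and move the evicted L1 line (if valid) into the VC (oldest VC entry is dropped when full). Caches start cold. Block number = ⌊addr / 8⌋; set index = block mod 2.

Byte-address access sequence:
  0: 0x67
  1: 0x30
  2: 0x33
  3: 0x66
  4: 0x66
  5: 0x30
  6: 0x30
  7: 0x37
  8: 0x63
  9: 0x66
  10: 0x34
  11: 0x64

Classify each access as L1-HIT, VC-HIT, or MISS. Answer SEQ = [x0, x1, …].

SEQ = [MISS, MISS, L1-HIT, VC-HIT, L1-HIT, VC-HIT, L1-HIT, L1-HIT, VC-HIT, L1-HIT, VC-HIT, VC-HIT]

0: 0x67 (blk 12, set 0) → MISS  vc=[]
1: 0x30 (blk 6, set 0) → MISS  vc=[12]
2: 0x33 (blk 6, set 0) → L1-HIT  vc=[12]
3: 0x66 (blk 12, set 0) → VC-HIT  vc=[6]
4: 0x66 (blk 12, set 0) → L1-HIT  vc=[6]
5: 0x30 (blk 6, set 0) → VC-HIT  vc=[12]
6: 0x30 (blk 6, set 0) → L1-HIT  vc=[12]
7: 0x37 (blk 6, set 0) → L1-HIT  vc=[12]
8: 0x63 (blk 12, set 0) → VC-HIT  vc=[6]
9: 0x66 (blk 12, set 0) → L1-HIT  vc=[6]
10: 0x34 (blk 6, set 0) → VC-HIT  vc=[12]
11: 0x64 (blk 12, set 0) → VC-HIT  vc=[6]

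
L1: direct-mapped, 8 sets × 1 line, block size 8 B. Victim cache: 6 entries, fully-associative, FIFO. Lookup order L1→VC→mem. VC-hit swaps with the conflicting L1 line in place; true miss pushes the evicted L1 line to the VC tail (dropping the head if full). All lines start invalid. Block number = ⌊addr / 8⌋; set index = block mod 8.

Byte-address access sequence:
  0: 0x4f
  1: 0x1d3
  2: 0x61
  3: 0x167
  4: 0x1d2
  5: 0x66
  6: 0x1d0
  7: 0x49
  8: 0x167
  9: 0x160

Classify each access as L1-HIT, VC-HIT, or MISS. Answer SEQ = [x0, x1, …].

#0 0x4f→b9/s1 MISS; vc=[]
#1 0x1d3→b58/s2 MISS; vc=[]
#2 0x61→b12/s4 MISS; vc=[]
#3 0x167→b44/s4 MISS; vc=[12]
#4 0x1d2→b58/s2 L1-HIT; vc=[12]
#5 0x66→b12/s4 VC-HIT; vc=[44]
#6 0x1d0→b58/s2 L1-HIT; vc=[44]
#7 0x49→b9/s1 L1-HIT; vc=[44]
#8 0x167→b44/s4 VC-HIT; vc=[12]
#9 0x160→b44/s4 L1-HIT; vc=[12]

SEQ = [MISS, MISS, MISS, MISS, L1-HIT, VC-HIT, L1-HIT, L1-HIT, VC-HIT, L1-HIT]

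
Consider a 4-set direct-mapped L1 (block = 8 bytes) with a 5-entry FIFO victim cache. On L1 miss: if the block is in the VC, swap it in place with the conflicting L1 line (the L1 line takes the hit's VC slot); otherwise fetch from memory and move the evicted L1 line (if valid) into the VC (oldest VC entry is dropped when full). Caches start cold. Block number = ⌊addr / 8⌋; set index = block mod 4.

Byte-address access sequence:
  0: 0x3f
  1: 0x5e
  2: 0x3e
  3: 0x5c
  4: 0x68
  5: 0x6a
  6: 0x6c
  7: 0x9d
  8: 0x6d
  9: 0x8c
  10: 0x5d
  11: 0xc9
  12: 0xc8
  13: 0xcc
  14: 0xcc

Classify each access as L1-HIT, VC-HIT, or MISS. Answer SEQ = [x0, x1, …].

#0 0x3f→b7/s3 MISS; vc=[]
#1 0x5e→b11/s3 MISS; vc=[7]
#2 0x3e→b7/s3 VC-HIT; vc=[11]
#3 0x5c→b11/s3 VC-HIT; vc=[7]
#4 0x68→b13/s1 MISS; vc=[7]
#5 0x6a→b13/s1 L1-HIT; vc=[7]
#6 0x6c→b13/s1 L1-HIT; vc=[7]
#7 0x9d→b19/s3 MISS; vc=[7,11]
#8 0x6d→b13/s1 L1-HIT; vc=[7,11]
#9 0x8c→b17/s1 MISS; vc=[7,11,13]
#10 0x5d→b11/s3 VC-HIT; vc=[7,19,13]
#11 0xc9→b25/s1 MISS; vc=[7,19,13,17]
#12 0xc8→b25/s1 L1-HIT; vc=[7,19,13,17]
#13 0xcc→b25/s1 L1-HIT; vc=[7,19,13,17]
#14 0xcc→b25/s1 L1-HIT; vc=[7,19,13,17]

SEQ = [MISS, MISS, VC-HIT, VC-HIT, MISS, L1-HIT, L1-HIT, MISS, L1-HIT, MISS, VC-HIT, MISS, L1-HIT, L1-HIT, L1-HIT]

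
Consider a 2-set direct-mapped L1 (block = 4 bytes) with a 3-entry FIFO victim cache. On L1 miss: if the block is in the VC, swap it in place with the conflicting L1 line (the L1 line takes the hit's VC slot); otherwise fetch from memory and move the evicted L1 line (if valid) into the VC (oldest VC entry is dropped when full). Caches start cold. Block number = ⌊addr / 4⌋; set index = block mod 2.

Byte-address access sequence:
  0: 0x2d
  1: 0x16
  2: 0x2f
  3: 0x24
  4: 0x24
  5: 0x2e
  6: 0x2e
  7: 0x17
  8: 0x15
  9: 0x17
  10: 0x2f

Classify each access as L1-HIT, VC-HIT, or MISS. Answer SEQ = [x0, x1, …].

0: 0x2d (blk 11, set 1) → MISS  vc=[]
1: 0x16 (blk 5, set 1) → MISS  vc=[11]
2: 0x2f (blk 11, set 1) → VC-HIT  vc=[5]
3: 0x24 (blk 9, set 1) → MISS  vc=[5, 11]
4: 0x24 (blk 9, set 1) → L1-HIT  vc=[5, 11]
5: 0x2e (blk 11, set 1) → VC-HIT  vc=[5, 9]
6: 0x2e (blk 11, set 1) → L1-HIT  vc=[5, 9]
7: 0x17 (blk 5, set 1) → VC-HIT  vc=[11, 9]
8: 0x15 (blk 5, set 1) → L1-HIT  vc=[11, 9]
9: 0x17 (blk 5, set 1) → L1-HIT  vc=[11, 9]
10: 0x2f (blk 11, set 1) → VC-HIT  vc=[5, 9]

SEQ = [MISS, MISS, VC-HIT, MISS, L1-HIT, VC-HIT, L1-HIT, VC-HIT, L1-HIT, L1-HIT, VC-HIT]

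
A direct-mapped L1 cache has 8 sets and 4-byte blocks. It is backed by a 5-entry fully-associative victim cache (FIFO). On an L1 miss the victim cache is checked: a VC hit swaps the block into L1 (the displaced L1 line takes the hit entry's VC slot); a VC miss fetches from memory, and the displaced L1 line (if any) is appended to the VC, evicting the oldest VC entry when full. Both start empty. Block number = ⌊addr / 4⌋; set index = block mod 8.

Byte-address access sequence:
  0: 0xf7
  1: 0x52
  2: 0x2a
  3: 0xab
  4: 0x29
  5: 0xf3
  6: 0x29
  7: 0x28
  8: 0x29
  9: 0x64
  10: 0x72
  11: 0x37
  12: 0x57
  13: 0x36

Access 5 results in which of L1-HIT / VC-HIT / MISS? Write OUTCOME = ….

OUTCOME = MISS

  [0] addr=0xf7 blk=61 s=5: MISS | VC []
  [1] addr=0x52 blk=20 s=4: MISS | VC []
  [2] addr=0x2a blk=10 s=2: MISS | VC []
  [3] addr=0xab blk=42 s=2: MISS | VC [10]
  [4] addr=0x29 blk=10 s=2: VC-HIT | VC [42]
  [5] addr=0xf3 blk=60 s=4: MISS | VC [42, 20]
  [6] addr=0x29 blk=10 s=2: L1-HIT | VC [42, 20]
  [7] addr=0x28 blk=10 s=2: L1-HIT | VC [42, 20]
  [8] addr=0x29 blk=10 s=2: L1-HIT | VC [42, 20]
  [9] addr=0x64 blk=25 s=1: MISS | VC [42, 20]
  [10] addr=0x72 blk=28 s=4: MISS | VC [42, 20, 60]
  [11] addr=0x37 blk=13 s=5: MISS | VC [42, 20, 60, 61]
  [12] addr=0x57 blk=21 s=5: MISS | VC [42, 20, 60, 61, 13]
  [13] addr=0x36 blk=13 s=5: VC-HIT | VC [42, 20, 60, 61, 21]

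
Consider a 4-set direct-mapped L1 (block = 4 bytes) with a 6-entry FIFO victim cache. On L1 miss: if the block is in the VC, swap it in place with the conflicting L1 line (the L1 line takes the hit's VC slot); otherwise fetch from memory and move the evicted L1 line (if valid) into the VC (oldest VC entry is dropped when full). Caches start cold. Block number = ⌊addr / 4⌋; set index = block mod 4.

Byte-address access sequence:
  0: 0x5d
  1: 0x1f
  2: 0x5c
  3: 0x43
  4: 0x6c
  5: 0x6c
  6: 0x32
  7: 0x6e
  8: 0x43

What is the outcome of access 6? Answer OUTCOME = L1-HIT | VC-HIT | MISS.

OUTCOME = MISS

  [0] addr=0x5d blk=23 s=3: MISS | VC []
  [1] addr=0x1f blk=7 s=3: MISS | VC [23]
  [2] addr=0x5c blk=23 s=3: VC-HIT | VC [7]
  [3] addr=0x43 blk=16 s=0: MISS | VC [7]
  [4] addr=0x6c blk=27 s=3: MISS | VC [7, 23]
  [5] addr=0x6c blk=27 s=3: L1-HIT | VC [7, 23]
  [6] addr=0x32 blk=12 s=0: MISS | VC [7, 23, 16]
  [7] addr=0x6e blk=27 s=3: L1-HIT | VC [7, 23, 16]
  [8] addr=0x43 blk=16 s=0: VC-HIT | VC [7, 23, 12]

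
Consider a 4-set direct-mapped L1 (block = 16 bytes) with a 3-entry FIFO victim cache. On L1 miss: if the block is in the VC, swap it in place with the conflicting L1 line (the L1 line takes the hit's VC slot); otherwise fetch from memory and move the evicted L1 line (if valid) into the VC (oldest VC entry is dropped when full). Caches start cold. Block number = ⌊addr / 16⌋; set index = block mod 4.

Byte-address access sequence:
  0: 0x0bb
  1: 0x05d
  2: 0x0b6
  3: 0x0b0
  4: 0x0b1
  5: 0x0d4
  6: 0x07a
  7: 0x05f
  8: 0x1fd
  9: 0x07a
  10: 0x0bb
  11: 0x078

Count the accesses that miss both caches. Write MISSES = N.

MISSES = 5

  [0] addr=0xbb blk=11 s=3: MISS | VC []
  [1] addr=0x5d blk=5 s=1: MISS | VC []
  [2] addr=0xb6 blk=11 s=3: L1-HIT | VC []
  [3] addr=0xb0 blk=11 s=3: L1-HIT | VC []
  [4] addr=0xb1 blk=11 s=3: L1-HIT | VC []
  [5] addr=0xd4 blk=13 s=1: MISS | VC [5]
  [6] addr=0x7a blk=7 s=3: MISS | VC [5, 11]
  [7] addr=0x5f blk=5 s=1: VC-HIT | VC [13, 11]
  [8] addr=0x1fd blk=31 s=3: MISS | VC [13, 11, 7]
  [9] addr=0x7a blk=7 s=3: VC-HIT | VC [13, 11, 31]
  [10] addr=0xbb blk=11 s=3: VC-HIT | VC [13, 7, 31]
  [11] addr=0x78 blk=7 s=3: VC-HIT | VC [13, 11, 31]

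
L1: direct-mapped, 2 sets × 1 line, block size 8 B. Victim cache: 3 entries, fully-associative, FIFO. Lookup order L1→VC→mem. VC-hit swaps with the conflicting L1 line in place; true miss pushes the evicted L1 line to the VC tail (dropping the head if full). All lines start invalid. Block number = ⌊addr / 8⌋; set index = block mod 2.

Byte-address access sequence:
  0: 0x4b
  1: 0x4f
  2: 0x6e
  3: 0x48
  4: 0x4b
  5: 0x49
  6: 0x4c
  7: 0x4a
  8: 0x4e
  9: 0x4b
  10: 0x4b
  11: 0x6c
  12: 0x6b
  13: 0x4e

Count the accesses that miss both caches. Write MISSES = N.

0: 0x4b (blk 9, set 1) → MISS  vc=[]
1: 0x4f (blk 9, set 1) → L1-HIT  vc=[]
2: 0x6e (blk 13, set 1) → MISS  vc=[9]
3: 0x48 (blk 9, set 1) → VC-HIT  vc=[13]
4: 0x4b (blk 9, set 1) → L1-HIT  vc=[13]
5: 0x49 (blk 9, set 1) → L1-HIT  vc=[13]
6: 0x4c (blk 9, set 1) → L1-HIT  vc=[13]
7: 0x4a (blk 9, set 1) → L1-HIT  vc=[13]
8: 0x4e (blk 9, set 1) → L1-HIT  vc=[13]
9: 0x4b (blk 9, set 1) → L1-HIT  vc=[13]
10: 0x4b (blk 9, set 1) → L1-HIT  vc=[13]
11: 0x6c (blk 13, set 1) → VC-HIT  vc=[9]
12: 0x6b (blk 13, set 1) → L1-HIT  vc=[9]
13: 0x4e (blk 9, set 1) → VC-HIT  vc=[13]

MISSES = 2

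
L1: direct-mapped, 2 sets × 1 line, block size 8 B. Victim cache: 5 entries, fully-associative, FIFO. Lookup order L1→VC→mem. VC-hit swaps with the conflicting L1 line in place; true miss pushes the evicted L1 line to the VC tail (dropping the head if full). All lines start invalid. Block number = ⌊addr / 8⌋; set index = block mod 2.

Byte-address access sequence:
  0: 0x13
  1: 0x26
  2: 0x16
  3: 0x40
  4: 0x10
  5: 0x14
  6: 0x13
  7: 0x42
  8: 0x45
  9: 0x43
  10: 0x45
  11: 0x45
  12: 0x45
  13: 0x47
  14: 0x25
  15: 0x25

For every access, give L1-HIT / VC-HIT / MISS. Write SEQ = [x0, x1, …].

0: 0x13 (blk 2, set 0) → MISS  vc=[]
1: 0x26 (blk 4, set 0) → MISS  vc=[2]
2: 0x16 (blk 2, set 0) → VC-HIT  vc=[4]
3: 0x40 (blk 8, set 0) → MISS  vc=[4, 2]
4: 0x10 (blk 2, set 0) → VC-HIT  vc=[4, 8]
5: 0x14 (blk 2, set 0) → L1-HIT  vc=[4, 8]
6: 0x13 (blk 2, set 0) → L1-HIT  vc=[4, 8]
7: 0x42 (blk 8, set 0) → VC-HIT  vc=[4, 2]
8: 0x45 (blk 8, set 0) → L1-HIT  vc=[4, 2]
9: 0x43 (blk 8, set 0) → L1-HIT  vc=[4, 2]
10: 0x45 (blk 8, set 0) → L1-HIT  vc=[4, 2]
11: 0x45 (blk 8, set 0) → L1-HIT  vc=[4, 2]
12: 0x45 (blk 8, set 0) → L1-HIT  vc=[4, 2]
13: 0x47 (blk 8, set 0) → L1-HIT  vc=[4, 2]
14: 0x25 (blk 4, set 0) → VC-HIT  vc=[8, 2]
15: 0x25 (blk 4, set 0) → L1-HIT  vc=[8, 2]

SEQ = [MISS, MISS, VC-HIT, MISS, VC-HIT, L1-HIT, L1-HIT, VC-HIT, L1-HIT, L1-HIT, L1-HIT, L1-HIT, L1-HIT, L1-HIT, VC-HIT, L1-HIT]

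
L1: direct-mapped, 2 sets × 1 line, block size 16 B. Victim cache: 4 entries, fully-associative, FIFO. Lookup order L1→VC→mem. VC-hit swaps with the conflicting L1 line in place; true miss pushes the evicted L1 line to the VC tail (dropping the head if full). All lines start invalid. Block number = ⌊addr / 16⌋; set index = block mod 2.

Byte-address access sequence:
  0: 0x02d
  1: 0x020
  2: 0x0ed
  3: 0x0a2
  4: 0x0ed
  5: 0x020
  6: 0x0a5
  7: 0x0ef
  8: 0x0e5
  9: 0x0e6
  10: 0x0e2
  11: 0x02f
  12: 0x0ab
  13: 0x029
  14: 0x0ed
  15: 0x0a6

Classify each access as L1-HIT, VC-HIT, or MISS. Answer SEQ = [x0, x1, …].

SEQ = [MISS, L1-HIT, MISS, MISS, VC-HIT, VC-HIT, VC-HIT, VC-HIT, L1-HIT, L1-HIT, L1-HIT, VC-HIT, VC-HIT, VC-HIT, VC-HIT, VC-HIT]

0: 0x2d (blk 2, set 0) → MISS  vc=[]
1: 0x20 (blk 2, set 0) → L1-HIT  vc=[]
2: 0xed (blk 14, set 0) → MISS  vc=[2]
3: 0xa2 (blk 10, set 0) → MISS  vc=[2, 14]
4: 0xed (blk 14, set 0) → VC-HIT  vc=[2, 10]
5: 0x20 (blk 2, set 0) → VC-HIT  vc=[14, 10]
6: 0xa5 (blk 10, set 0) → VC-HIT  vc=[14, 2]
7: 0xef (blk 14, set 0) → VC-HIT  vc=[10, 2]
8: 0xe5 (blk 14, set 0) → L1-HIT  vc=[10, 2]
9: 0xe6 (blk 14, set 0) → L1-HIT  vc=[10, 2]
10: 0xe2 (blk 14, set 0) → L1-HIT  vc=[10, 2]
11: 0x2f (blk 2, set 0) → VC-HIT  vc=[10, 14]
12: 0xab (blk 10, set 0) → VC-HIT  vc=[2, 14]
13: 0x29 (blk 2, set 0) → VC-HIT  vc=[10, 14]
14: 0xed (blk 14, set 0) → VC-HIT  vc=[10, 2]
15: 0xa6 (blk 10, set 0) → VC-HIT  vc=[14, 2]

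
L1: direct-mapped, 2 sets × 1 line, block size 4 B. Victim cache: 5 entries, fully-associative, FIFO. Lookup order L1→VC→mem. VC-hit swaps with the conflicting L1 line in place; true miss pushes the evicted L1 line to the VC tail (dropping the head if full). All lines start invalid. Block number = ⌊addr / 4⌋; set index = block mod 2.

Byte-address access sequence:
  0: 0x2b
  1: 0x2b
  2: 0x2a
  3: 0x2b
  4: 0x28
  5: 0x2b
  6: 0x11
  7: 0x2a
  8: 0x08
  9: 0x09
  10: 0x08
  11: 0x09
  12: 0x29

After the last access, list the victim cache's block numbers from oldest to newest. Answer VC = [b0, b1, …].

#0 0x2b→b10/s0 MISS; vc=[]
#1 0x2b→b10/s0 L1-HIT; vc=[]
#2 0x2a→b10/s0 L1-HIT; vc=[]
#3 0x2b→b10/s0 L1-HIT; vc=[]
#4 0x28→b10/s0 L1-HIT; vc=[]
#5 0x2b→b10/s0 L1-HIT; vc=[]
#6 0x11→b4/s0 MISS; vc=[10]
#7 0x2a→b10/s0 VC-HIT; vc=[4]
#8 0x8→b2/s0 MISS; vc=[4,10]
#9 0x9→b2/s0 L1-HIT; vc=[4,10]
#10 0x8→b2/s0 L1-HIT; vc=[4,10]
#11 0x9→b2/s0 L1-HIT; vc=[4,10]
#12 0x29→b10/s0 VC-HIT; vc=[4,2]

VC = [4, 2]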